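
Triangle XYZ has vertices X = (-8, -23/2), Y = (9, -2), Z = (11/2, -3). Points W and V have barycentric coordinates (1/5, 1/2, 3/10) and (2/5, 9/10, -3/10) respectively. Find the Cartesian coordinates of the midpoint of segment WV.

Barycentric coordinates of the midpoint are the average: (3/10, 7/10, 0).
Converting: (3/10)·X + (7/10)·Y + 0·Z = (39/10, -97/20).

(39/10, -97/20)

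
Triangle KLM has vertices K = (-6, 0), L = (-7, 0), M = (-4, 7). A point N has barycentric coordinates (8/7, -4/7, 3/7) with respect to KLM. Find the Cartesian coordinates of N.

(-32/7, 3)

N = (8/7)·K + (-4/7)·L + (3/7)·M.
x-coordinate: (8/7)·(-6) + (-4/7)·(-7) + (3/7)·(-4) = -32/7.
y-coordinate: (8/7)·0 + (-4/7)·0 + (3/7)·7 = 3.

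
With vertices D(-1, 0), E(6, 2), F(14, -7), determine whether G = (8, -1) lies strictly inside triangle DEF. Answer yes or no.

Barycentric coordinates of G: (6/79, 48/79, 25/79).
The three coordinates are positive, positive, positive; a point is interior exactly when all three are positive.

yes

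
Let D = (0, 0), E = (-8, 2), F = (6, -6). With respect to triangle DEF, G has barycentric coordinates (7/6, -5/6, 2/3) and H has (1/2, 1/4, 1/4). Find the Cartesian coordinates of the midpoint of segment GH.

Barycentric coordinates of the midpoint are the average: (5/6, -7/24, 11/24).
Converting: (5/6)·D + (-7/24)·E + (11/24)·F = (61/12, -10/3).

(61/12, -10/3)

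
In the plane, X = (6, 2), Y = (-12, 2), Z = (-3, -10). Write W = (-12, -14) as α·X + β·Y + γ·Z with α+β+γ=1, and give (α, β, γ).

Signed area of the reference triangle: [XYZ] = ½·(6·(2−(-10)) + (-12)·(-10−2) + (-3)·(2−2)) = ½·(72 + 144 + 0) = 108.
[WYZ] = ½·((-12)·(2−(-10)) + (-12)·(-10−(-14)) + (-3)·(-14−2)) = ½·(-144 − 48 + 48) = -72, so the X-coordinate is (-72)/108 = -2/3.
[XWZ] = ½·(6·(-14−(-10)) + (-12)·(-10−2) + (-3)·(2−(-14))) = ½·(-24 + 144 − 48) = 36, so the Y-coordinate is 1/3.
[XYW] = ½·(6·(2−(-14)) + (-12)·(-14−2) + (-12)·(2−2)) = ½·(96 + 192 + 0) = 144, so the Z-coordinate is 4/3.
Check: -2/3 + 1/3 + 4/3 = 1.

(-2/3, 1/3, 4/3)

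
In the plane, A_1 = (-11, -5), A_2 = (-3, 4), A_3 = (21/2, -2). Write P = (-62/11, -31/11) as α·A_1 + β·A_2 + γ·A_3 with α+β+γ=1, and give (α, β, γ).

(7/11, 2/11, 2/11)

Signed area of the reference triangle: [A_1A_2A_3] = ½·((-11)·(4−(-2)) + (-3)·(-2−(-5)) + (21/2)·(-5−4)) = ½·(-66 − 9 − 189/2) = -339/4.
[PA_2A_3] = ½·((-62/11)·(4−(-2)) + (-3)·(-2−(-31/11)) + (21/2)·(-31/11−4)) = ½·(-372/11 − 27/11 − 1575/22) = -2373/44, so the A_1-coordinate is (-2373/44)/(-339/4) = 7/11.
[A_1PA_3] = ½·((-11)·(-31/11−(-2)) + (-62/11)·(-2−(-5)) + (21/2)·(-5−(-31/11))) = ½·(9 − 186/11 − 252/11) = -339/22, so the A_2-coordinate is 2/11.
[A_1A_2P] = ½·((-11)·(4−(-31/11)) + (-3)·(-31/11−(-5)) + (-62/11)·(-5−4)) = ½·(-75 − 72/11 + 558/11) = -339/22, so the A_3-coordinate is 2/11.
Check: 7/11 + 2/11 + 2/11 = 1.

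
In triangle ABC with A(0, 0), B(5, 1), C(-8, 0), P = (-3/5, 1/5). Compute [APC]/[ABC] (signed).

1/5

[ABC] = ½·(0·(1−0) + 5·(0−0) + (-8)·(0−1)) = ½·(0 + 0 + 8) = 4.
[APC] = ½·(0·(1/5−0) + (-3/5)·(0−0) + (-8)·(0−(1/5))) = ½·(0 + 0 + 8/5) = 4/5, so the ratio is (4/5)/4 = 1/5.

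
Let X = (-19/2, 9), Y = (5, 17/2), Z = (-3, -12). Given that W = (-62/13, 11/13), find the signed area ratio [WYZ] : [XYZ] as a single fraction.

6/13

[XYZ] = ½·((-19/2)·(17/2−(-12)) + 5·(-12−9) + (-3)·(9−(17/2))) = ½·(-779/4 − 105 − 3/2) = -1205/8.
[WYZ] = ½·((-62/13)·(17/2−(-12)) + 5·(-12−(11/13)) + (-3)·(11/13−(17/2))) = ½·(-1271/13 − 835/13 + 597/26) = -3615/52, so the ratio is (-3615/52)/(-1205/8) = 6/13.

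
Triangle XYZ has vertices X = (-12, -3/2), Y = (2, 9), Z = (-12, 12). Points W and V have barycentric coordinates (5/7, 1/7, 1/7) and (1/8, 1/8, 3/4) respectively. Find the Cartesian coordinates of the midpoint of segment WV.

(-81/8, 1329/224)

Barycentric coordinates of the midpoint are the average: (47/112, 15/112, 25/56).
Converting: (47/112)·X + (15/112)·Y + (25/56)·Z = (-81/8, 1329/224).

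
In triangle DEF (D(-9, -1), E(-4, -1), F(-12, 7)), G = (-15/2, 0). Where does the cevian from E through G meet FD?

(-48/5, 3/5)

Barycentric coordinates of G with respect to DEF: (1/2, 3/8, 1/8).
On side FD the E-coordinate is zero; dropping G's E-weight 3/8 and renormalizing the remaining 1/8 : 1/2 gives weights 1/5, 4/5 on F, D.
H = (1/5)·(-12, 7) + (4/5)·(-9, -1) = (-48/5, 3/5).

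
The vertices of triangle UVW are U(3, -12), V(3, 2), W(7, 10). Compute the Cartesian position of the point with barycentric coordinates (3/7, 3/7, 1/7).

P = (3/7)·U + (3/7)·V + (1/7)·W.
x-coordinate: (3/7)·3 + (3/7)·3 + (1/7)·7 = 25/7.
y-coordinate: (3/7)·(-12) + (3/7)·2 + (1/7)·10 = -20/7.

(25/7, -20/7)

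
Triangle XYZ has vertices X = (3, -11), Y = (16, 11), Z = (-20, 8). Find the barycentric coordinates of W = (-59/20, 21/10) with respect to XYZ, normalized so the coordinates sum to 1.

Signed area of the reference triangle: [XYZ] = ½·(3·(11−8) + 16·(8−(-11)) + (-20)·(-11−11)) = ½·(9 + 304 + 440) = 753/2.
[WYZ] = ½·((-59/20)·(11−8) + 16·(8−(21/10)) + (-20)·(21/10−11)) = ½·(-177/20 + 472/5 + 178) = 5271/40, so the X-coordinate is (5271/40)/(753/2) = 7/20.
[XWZ] = ½·(3·(21/10−8) + (-59/20)·(8−(-11)) + (-20)·(-11−(21/10))) = ½·(-177/10 − 1121/20 + 262) = 753/8, so the Y-coordinate is 1/4.
[XYW] = ½·(3·(11−(21/10)) + 16·(21/10−(-11)) + (-59/20)·(-11−11)) = ½·(267/10 + 1048/5 + 649/10) = 753/5, so the Z-coordinate is 2/5.

(7/20, 1/4, 2/5)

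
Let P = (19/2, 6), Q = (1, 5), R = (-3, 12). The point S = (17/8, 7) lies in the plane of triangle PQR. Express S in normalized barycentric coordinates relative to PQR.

(1/4, 1/2, 1/4)

Signed area of the reference triangle: [PQR] = ½·((19/2)·(5−12) + 1·(12−6) + (-3)·(6−5)) = ½·(-133/2 + 6 − 3) = -127/4.
[SQR] = ½·((17/8)·(5−12) + 1·(12−7) + (-3)·(7−5)) = ½·(-119/8 + 5 − 6) = -127/16, so the P-coordinate is (-127/16)/(-127/4) = 1/4.
[PSR] = ½·((19/2)·(7−12) + (17/8)·(12−6) + (-3)·(6−7)) = ½·(-95/2 + 51/4 + 3) = -127/8, so the Q-coordinate is 1/2.
[PQS] = ½·((19/2)·(5−7) + 1·(7−6) + (17/8)·(6−5)) = ½·(-19 + 1 + 17/8) = -127/16, so the R-coordinate is 1/4.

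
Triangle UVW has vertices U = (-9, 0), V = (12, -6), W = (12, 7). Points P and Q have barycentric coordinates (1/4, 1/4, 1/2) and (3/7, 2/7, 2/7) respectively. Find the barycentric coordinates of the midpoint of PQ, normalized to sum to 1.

(19/56, 15/56, 11/28)

Since both coordinate triples sum to 1, the midpoint's barycentrics are the componentwise average.
(1/4+3/7)/2 = 19/56; similarly 15/56 and 11/28.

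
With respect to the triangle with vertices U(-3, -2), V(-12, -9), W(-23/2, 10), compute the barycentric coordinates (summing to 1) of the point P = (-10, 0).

(1/5, 2/5, 2/5)

Signed area of the reference triangle: [UVW] = ½·((-3)·(-9−10) + (-12)·(10−(-2)) + (-23/2)·(-2−(-9))) = ½·(57 − 144 − 161/2) = -335/4.
[PVW] = ½·((-10)·(-9−10) + (-12)·(10−0) + (-23/2)·(0−(-9))) = ½·(190 − 120 − 207/2) = -67/4, so the U-coordinate is (-67/4)/(-335/4) = 1/5.
[UPW] = ½·((-3)·(0−10) + (-10)·(10−(-2)) + (-23/2)·(-2−0)) = ½·(30 − 120 + 23) = -67/2, so the V-coordinate is 2/5.
[UVP] = ½·((-3)·(-9−0) + (-12)·(0−(-2)) + (-10)·(-2−(-9))) = ½·(27 − 24 − 70) = -67/2, so the W-coordinate is 2/5.
Check: 1/5 + 2/5 + 2/5 = 1.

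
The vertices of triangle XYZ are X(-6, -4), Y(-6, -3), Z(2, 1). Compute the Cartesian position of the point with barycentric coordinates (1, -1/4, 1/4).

W = 1·X + (-1/4)·Y + (1/4)·Z.
x-coordinate: 1·(-6) + (-1/4)·(-6) + (1/4)·2 = -4.
y-coordinate: 1·(-4) + (-1/4)·(-3) + (1/4)·1 = -3.

(-4, -3)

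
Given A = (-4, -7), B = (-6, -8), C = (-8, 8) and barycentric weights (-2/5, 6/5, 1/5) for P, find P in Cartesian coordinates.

P = (-2/5)·A + (6/5)·B + (1/5)·C.
x-coordinate: (-2/5)·(-4) + (6/5)·(-6) + (1/5)·(-8) = -36/5.
y-coordinate: (-2/5)·(-7) + (6/5)·(-8) + (1/5)·8 = -26/5.

(-36/5, -26/5)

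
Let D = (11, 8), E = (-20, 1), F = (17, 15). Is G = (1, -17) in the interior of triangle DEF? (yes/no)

no

Barycentric coordinates of G: (192/35, -16/35, -141/35).
The three coordinates are positive, negative, negative; a point is interior exactly when all three are positive.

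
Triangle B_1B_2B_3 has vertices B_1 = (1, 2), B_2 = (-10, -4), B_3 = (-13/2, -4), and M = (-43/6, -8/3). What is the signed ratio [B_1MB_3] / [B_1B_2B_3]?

2/3

[B_1B_2B_3] = ½·(1·(-4−(-4)) + (-10)·(-4−2) + (-13/2)·(2−(-4))) = ½·(0 + 60 − 39) = 21/2.
[B_1MB_3] = ½·(1·(-8/3−(-4)) + (-43/6)·(-4−2) + (-13/2)·(2−(-8/3))) = ½·(4/3 + 43 − 91/3) = 7, so the ratio is 7/(21/2) = 2/3.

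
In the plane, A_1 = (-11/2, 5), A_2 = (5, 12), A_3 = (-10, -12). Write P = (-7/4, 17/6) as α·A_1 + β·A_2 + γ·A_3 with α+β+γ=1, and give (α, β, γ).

(1/6, 1/2, 1/3)

Signed area of the reference triangle: [A_1A_2A_3] = ½·((-11/2)·(12−(-12)) + 5·(-12−5) + (-10)·(5−12)) = ½·(-132 − 85 + 70) = -147/2.
[PA_2A_3] = ½·((-7/4)·(12−(-12)) + 5·(-12−(17/6)) + (-10)·(17/6−12)) = ½·(-42 − 445/6 + 275/3) = -49/4, so the A_1-coordinate is (-49/4)/(-147/2) = 1/6.
[A_1PA_3] = ½·((-11/2)·(17/6−(-12)) + (-7/4)·(-12−5) + (-10)·(5−(17/6))) = ½·(-979/12 + 119/4 − 65/3) = -147/4, so the A_2-coordinate is 1/2.
[A_1A_2P] = ½·((-11/2)·(12−(17/6)) + 5·(17/6−5) + (-7/4)·(5−12)) = ½·(-605/12 − 65/6 + 49/4) = -49/2, so the A_3-coordinate is 1/3.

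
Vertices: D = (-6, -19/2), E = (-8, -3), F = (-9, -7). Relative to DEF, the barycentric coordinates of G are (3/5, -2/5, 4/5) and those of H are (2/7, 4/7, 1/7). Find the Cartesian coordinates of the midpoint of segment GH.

(-531/70, -1087/140)

Barycentric coordinates of the midpoint are the average: (31/70, 3/35, 33/70).
Converting: (31/70)·D + (3/35)·E + (33/70)·F = (-531/70, -1087/140).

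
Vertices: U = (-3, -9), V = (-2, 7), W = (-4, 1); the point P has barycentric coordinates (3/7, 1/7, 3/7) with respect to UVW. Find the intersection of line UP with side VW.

Line UP meets VW where the U-coordinate vanishes; zeroing P's U-weight and renormalizing leaves V, W-weights 1/7 : 3/7 → (1/4, 3/4).
So Q = (1/4)·V + (3/4)·W = (-7/2, 5/2).

(-7/2, 5/2)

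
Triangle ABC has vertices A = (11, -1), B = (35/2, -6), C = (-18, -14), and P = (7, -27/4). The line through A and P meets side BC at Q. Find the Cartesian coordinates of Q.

(17/3, -26/3)

Barycentric coordinates of P with respect to ABC: (1/4, 1/2, 1/4).
On side BC the A-coordinate is zero; dropping P's A-weight 1/4 and renormalizing the remaining 1/2 : 1/4 gives weights 2/3, 1/3 on B, C.
Q = (2/3)·(35/2, -6) + (1/3)·(-18, -14) = (17/3, -26/3).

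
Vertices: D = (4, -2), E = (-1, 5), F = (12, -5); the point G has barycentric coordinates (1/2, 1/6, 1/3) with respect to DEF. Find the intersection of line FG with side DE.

Line FG meets DE where the F-coordinate vanishes; zeroing G's F-weight and renormalizing leaves D, E-weights 1/2 : 1/6 → (3/4, 1/4).
So H = (3/4)·D + (1/4)·E = (11/4, -1/4).

(11/4, -1/4)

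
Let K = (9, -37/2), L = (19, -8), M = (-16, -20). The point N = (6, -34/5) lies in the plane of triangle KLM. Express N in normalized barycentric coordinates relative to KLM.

Signed area of the reference triangle: [KLM] = ½·(9·(-8−(-20)) + 19·(-20−(-37/2)) + (-16)·(-37/2−(-8))) = ½·(108 − 57/2 + 168) = 495/4.
[NLM] = ½·(6·(-8−(-20)) + 19·(-20−(-34/5)) + (-16)·(-34/5−(-8))) = ½·(72 − 1254/5 − 96/5) = -99, so the K-coordinate is (-99)/(495/4) = -4/5.
[KNM] = ½·(9·(-34/5−(-20)) + 6·(-20−(-37/2)) + (-16)·(-37/2−(-34/5))) = ½·(594/5 − 9 + 936/5) = 297/2, so the L-coordinate is 6/5.
[KLN] = ½·(9·(-8−(-34/5)) + 19·(-34/5−(-37/2)) + 6·(-37/2−(-8))) = ½·(-54/5 + 2223/10 − 63) = 297/4, so the M-coordinate is 3/5.
Check: -4/5 + 6/5 + 3/5 = 1.

(-4/5, 6/5, 3/5)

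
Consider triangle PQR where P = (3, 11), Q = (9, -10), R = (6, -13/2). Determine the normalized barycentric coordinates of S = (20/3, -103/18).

(1/9, 1/3, 5/9)

Signed area of the reference triangle: [PQR] = ½·(3·(-10−(-13/2)) + 9·(-13/2−11) + 6·(11−(-10))) = ½·(-21/2 − 315/2 + 126) = -21.
[SQR] = ½·((20/3)·(-10−(-13/2)) + 9·(-13/2−(-103/18)) + 6·(-103/18−(-10))) = ½·(-70/3 − 7 + 77/3) = -7/3, so the P-coordinate is (-7/3)/(-21) = 1/9.
[PSR] = ½·(3·(-103/18−(-13/2)) + (20/3)·(-13/2−11) + 6·(11−(-103/18))) = ½·(7/3 − 350/3 + 301/3) = -7, so the Q-coordinate is 1/3.
[PQS] = ½·(3·(-10−(-103/18)) + 9·(-103/18−11) + (20/3)·(11−(-10))) = ½·(-77/6 − 301/2 + 140) = -35/3, so the R-coordinate is 5/9.
Check: 1/9 + 1/3 + 5/9 = 1.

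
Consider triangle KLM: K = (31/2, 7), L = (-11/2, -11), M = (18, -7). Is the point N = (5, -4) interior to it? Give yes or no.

Barycentric coordinates of N: (245/678, 349/678, 14/113).
The three coordinates are positive, positive, positive; a point is interior exactly when all three are positive.

yes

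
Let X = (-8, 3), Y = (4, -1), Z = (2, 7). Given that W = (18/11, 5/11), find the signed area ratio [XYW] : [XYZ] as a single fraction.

1/11

[XYZ] = ½·((-8)·(-1−7) + 4·(7−3) + 2·(3−(-1))) = ½·(64 + 16 + 8) = 44.
[XYW] = ½·((-8)·(-1−(5/11)) + 4·(5/11−3) + (18/11)·(3−(-1))) = ½·(128/11 − 112/11 + 72/11) = 4, so the ratio is 4/44 = 1/11.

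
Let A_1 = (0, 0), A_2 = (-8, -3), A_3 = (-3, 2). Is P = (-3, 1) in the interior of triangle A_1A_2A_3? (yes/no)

Barycentric coordinates of P: (1/5, 3/25, 17/25).
The three coordinates are positive, positive, positive; a point is interior exactly when all three are positive.

yes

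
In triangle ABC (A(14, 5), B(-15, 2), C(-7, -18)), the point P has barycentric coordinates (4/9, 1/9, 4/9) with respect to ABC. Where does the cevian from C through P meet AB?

Line CP meets AB where the C-coordinate vanishes; zeroing P's C-weight and renormalizing leaves A, B-weights 4/9 : 1/9 → (4/5, 1/5).
So Q = (4/5)·A + (1/5)·B = (41/5, 22/5).

(41/5, 22/5)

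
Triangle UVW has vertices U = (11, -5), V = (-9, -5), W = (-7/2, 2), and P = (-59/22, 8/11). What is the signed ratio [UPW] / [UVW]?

1/11

[UVW] = ½·(11·(-5−2) + (-9)·(2−(-5)) + (-7/2)·(-5−(-5))) = ½·(-77 − 63 + 0) = -70.
[UPW] = ½·(11·(8/11−2) + (-59/22)·(2−(-5)) + (-7/2)·(-5−(8/11))) = ½·(-14 − 413/22 + 441/22) = -70/11, so the ratio is (-70/11)/(-70) = 1/11.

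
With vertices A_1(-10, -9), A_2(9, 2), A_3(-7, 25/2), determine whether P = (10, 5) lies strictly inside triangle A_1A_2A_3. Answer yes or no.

Barycentric coordinates of P: (-117/751, 776/751, 92/751).
The three coordinates are negative, positive, positive; a point is interior exactly when all three are positive.

no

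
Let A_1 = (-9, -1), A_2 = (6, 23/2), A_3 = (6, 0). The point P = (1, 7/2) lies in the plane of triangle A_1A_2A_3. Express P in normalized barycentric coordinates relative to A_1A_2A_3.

(1/3, 1/3, 1/3)

Signed area of the reference triangle: [A_1A_2A_3] = ½·((-9)·(23/2−0) + 6·(0−(-1)) + 6·(-1−(23/2))) = ½·(-207/2 + 6 − 75) = -345/4.
[PA_2A_3] = ½·(1·(23/2−0) + 6·(0−(7/2)) + 6·(7/2−(23/2))) = ½·(23/2 − 21 − 48) = -115/4, so the A_1-coordinate is (-115/4)/(-345/4) = 1/3.
[A_1PA_3] = ½·((-9)·(7/2−0) + 1·(0−(-1)) + 6·(-1−(7/2))) = ½·(-63/2 + 1 − 27) = -115/4, so the A_2-coordinate is 1/3.
[A_1A_2P] = ½·((-9)·(23/2−(7/2)) + 6·(7/2−(-1)) + 1·(-1−(23/2))) = ½·(-72 + 27 − 25/2) = -115/4, so the A_3-coordinate is 1/3.
Check: 1/3 + 1/3 + 1/3 = 1.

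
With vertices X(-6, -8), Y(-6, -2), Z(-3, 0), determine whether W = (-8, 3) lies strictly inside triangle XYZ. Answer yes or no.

no

Barycentric coordinates of W: (-19/18, 49/18, -2/3).
The three coordinates are negative, positive, negative; a point is interior exactly when all three are positive.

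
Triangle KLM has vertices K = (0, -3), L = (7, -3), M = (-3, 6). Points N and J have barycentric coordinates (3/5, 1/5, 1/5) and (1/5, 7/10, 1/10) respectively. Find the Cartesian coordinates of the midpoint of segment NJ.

(27/10, -33/20)

Barycentric coordinates of the midpoint are the average: (2/5, 9/20, 3/20).
Converting: (2/5)·K + (9/20)·L + (3/20)·M = (27/10, -33/20).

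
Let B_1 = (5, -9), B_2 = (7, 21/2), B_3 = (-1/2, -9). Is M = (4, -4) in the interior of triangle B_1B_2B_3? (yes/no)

yes

Barycentric coordinates of M: (67/143, 10/39, 118/429).
The three coordinates are positive, positive, positive; a point is interior exactly when all three are positive.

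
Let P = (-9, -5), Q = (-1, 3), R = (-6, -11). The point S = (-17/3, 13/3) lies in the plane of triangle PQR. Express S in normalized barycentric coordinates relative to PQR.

Signed area of the reference triangle: [PQR] = ½·((-9)·(3−(-11)) + (-1)·(-11−(-5)) + (-6)·(-5−3)) = ½·(-126 + 6 + 48) = -36.
[SQR] = ½·((-17/3)·(3−(-11)) + (-1)·(-11−(13/3)) + (-6)·(13/3−3)) = ½·(-238/3 + 46/3 − 8) = -36, so the P-coordinate is (-36)/(-36) = 1.
[PSR] = ½·((-9)·(13/3−(-11)) + (-17/3)·(-11−(-5)) + (-6)·(-5−(13/3))) = ½·(-138 + 34 + 56) = -24, so the Q-coordinate is 2/3.
[PQS] = ½·((-9)·(3−(13/3)) + (-1)·(13/3−(-5)) + (-17/3)·(-5−3)) = ½·(12 − 28/3 + 136/3) = 24, so the R-coordinate is -2/3.

(1, 2/3, -2/3)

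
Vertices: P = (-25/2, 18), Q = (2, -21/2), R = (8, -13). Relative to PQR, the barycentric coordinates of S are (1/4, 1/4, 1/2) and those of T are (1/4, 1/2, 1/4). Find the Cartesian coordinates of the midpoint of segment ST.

(5/8, -69/16)

Barycentric coordinates of the midpoint are the average: (1/4, 3/8, 3/8).
Converting: (1/4)·P + (3/8)·Q + (3/8)·R = (5/8, -69/16).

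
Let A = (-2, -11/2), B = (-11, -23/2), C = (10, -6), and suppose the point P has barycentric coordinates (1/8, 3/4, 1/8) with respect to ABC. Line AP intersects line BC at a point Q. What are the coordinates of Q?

Line AP meets BC where the A-coordinate vanishes; zeroing P's A-weight and renormalizing leaves B, C-weights 3/4 : 1/8 → (6/7, 1/7).
So Q = (6/7)·B + (1/7)·C = (-8, -75/7).

(-8, -75/7)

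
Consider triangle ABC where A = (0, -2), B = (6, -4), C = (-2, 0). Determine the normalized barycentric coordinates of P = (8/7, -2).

(3/7, 2/7, 2/7)

Signed area of the reference triangle: [ABC] = ½·(0·(-4−0) + 6·(0−(-2)) + (-2)·(-2−(-4))) = ½·(0 + 12 − 4) = 4.
[PBC] = ½·((8/7)·(-4−0) + 6·(0−(-2)) + (-2)·(-2−(-4))) = ½·(-32/7 + 12 − 4) = 12/7, so the A-coordinate is (12/7)/4 = 3/7.
[APC] = ½·(0·(-2−0) + (8/7)·(0−(-2)) + (-2)·(-2−(-2))) = ½·(0 + 16/7 + 0) = 8/7, so the B-coordinate is 2/7.
[ABP] = ½·(0·(-4−(-2)) + 6·(-2−(-2)) + (8/7)·(-2−(-4))) = ½·(0 + 0 + 16/7) = 8/7, so the C-coordinate is 2/7.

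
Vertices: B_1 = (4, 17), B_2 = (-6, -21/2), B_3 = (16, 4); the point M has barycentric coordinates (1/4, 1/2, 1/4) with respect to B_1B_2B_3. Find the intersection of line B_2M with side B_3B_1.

(10, 21/2)

Line B_2M meets B_3B_1 where the B_2-coordinate vanishes; zeroing M's B_2-weight and renormalizing leaves B_3, B_1-weights 1/4 : 1/4 → (1/2, 1/2).
So N = (1/2)·B_3 + (1/2)·B_1 = (10, 21/2).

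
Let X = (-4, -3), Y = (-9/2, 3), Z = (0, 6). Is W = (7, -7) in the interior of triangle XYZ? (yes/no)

no

Barycentric coordinates of W: (53/19, -230/57, 128/57).
The three coordinates are positive, negative, positive; a point is interior exactly when all three are positive.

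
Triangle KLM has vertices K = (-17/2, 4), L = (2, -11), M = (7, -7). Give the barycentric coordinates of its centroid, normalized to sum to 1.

(1/3, 1/3, 1/3)

The centroid is the average of the vertices, so each weight is 1/3.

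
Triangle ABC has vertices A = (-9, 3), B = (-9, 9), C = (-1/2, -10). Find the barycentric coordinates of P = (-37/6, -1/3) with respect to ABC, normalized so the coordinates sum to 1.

Signed area of the reference triangle: [ABC] = ½·((-9)·(9−(-10)) + (-9)·(-10−3) + (-1/2)·(3−9)) = ½·(-171 + 117 + 3) = -51/2.
[PBC] = ½·((-37/6)·(9−(-10)) + (-9)·(-10−(-1/3)) + (-1/2)·(-1/3−9)) = ½·(-703/6 + 87 + 14/3) = -51/4, so the A-coordinate is (-51/4)/(-51/2) = 1/2.
[APC] = ½·((-9)·(-1/3−(-10)) + (-37/6)·(-10−3) + (-1/2)·(3−(-1/3))) = ½·(-87 + 481/6 − 5/3) = -17/4, so the B-coordinate is 1/6.
[ABP] = ½·((-9)·(9−(-1/3)) + (-9)·(-1/3−3) + (-37/6)·(3−9)) = ½·(-84 + 30 + 37) = -17/2, so the C-coordinate is 1/3.
Check: 1/2 + 1/6 + 1/3 = 1.

(1/2, 1/6, 1/3)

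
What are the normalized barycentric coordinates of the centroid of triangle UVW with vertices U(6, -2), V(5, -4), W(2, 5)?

(1/3, 1/3, 1/3)

The centroid is the average of the vertices, so each weight is 1/3.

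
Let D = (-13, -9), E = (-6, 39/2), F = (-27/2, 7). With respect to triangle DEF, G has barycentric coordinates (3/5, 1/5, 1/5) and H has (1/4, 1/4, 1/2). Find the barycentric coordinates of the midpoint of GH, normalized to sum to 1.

(17/40, 9/40, 7/20)

Since both coordinate triples sum to 1, the midpoint's barycentrics are the componentwise average.
(3/5+1/4)/2 = 17/40; similarly 9/40 and 7/20.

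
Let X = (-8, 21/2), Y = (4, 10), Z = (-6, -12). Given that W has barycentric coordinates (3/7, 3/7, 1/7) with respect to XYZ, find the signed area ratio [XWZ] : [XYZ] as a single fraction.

3/7

The signed ratio [XWZ]/[XYZ] equals the barycentric coordinate of W at vertex Y, which is 3/7.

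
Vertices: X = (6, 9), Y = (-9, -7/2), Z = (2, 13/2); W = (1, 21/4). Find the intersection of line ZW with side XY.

Barycentric coordinates of W with respect to XYZ: (3/10, 1/5, 1/2).
On side XY the Z-coordinate is zero; dropping W's Z-weight 1/2 and renormalizing the remaining 3/10 : 1/5 gives weights 3/5, 2/5 on X, Y.
V = (3/5)·(6, 9) + (2/5)·(-9, -7/2) = (0, 4).

(0, 4)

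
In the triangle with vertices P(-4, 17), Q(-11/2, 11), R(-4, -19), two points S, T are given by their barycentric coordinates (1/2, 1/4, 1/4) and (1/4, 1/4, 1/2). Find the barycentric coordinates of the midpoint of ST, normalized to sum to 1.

(3/8, 1/4, 3/8)

Since both coordinate triples sum to 1, the midpoint's barycentrics are the componentwise average.
(1/2+1/4)/2 = 3/8; similarly 1/4 and 3/8.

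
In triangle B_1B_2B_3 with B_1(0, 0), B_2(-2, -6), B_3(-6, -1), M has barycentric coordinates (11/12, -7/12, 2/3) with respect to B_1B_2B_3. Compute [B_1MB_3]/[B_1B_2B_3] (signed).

-7/12

The signed ratio [B_1MB_3]/[B_1B_2B_3] equals the barycentric coordinate of M at vertex B_2, which is -7/12.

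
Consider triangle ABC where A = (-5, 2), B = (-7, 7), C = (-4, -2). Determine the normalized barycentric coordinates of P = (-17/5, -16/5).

(3/5, -2/5, 4/5)

Signed area of the reference triangle: [ABC] = ½·((-5)·(7−(-2)) + (-7)·(-2−2) + (-4)·(2−7)) = ½·(-45 + 28 + 20) = 3/2.
[PBC] = ½·((-17/5)·(7−(-2)) + (-7)·(-2−(-16/5)) + (-4)·(-16/5−7)) = ½·(-153/5 − 42/5 + 204/5) = 9/10, so the A-coordinate is (9/10)/(3/2) = 3/5.
[APC] = ½·((-5)·(-16/5−(-2)) + (-17/5)·(-2−2) + (-4)·(2−(-16/5))) = ½·(6 + 68/5 − 104/5) = -3/5, so the B-coordinate is -2/5.
[ABP] = ½·((-5)·(7−(-16/5)) + (-7)·(-16/5−2) + (-17/5)·(2−7)) = ½·(-51 + 182/5 + 17) = 6/5, so the C-coordinate is 4/5.
Check: 3/5 − 2/5 + 4/5 = 1.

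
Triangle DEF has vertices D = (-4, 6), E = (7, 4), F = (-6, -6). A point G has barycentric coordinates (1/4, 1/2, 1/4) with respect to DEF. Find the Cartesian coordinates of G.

(1, 2)

G = (1/4)·D + (1/2)·E + (1/4)·F.
x-coordinate: (1/4)·(-4) + (1/2)·7 + (1/4)·(-6) = 1.
y-coordinate: (1/4)·6 + (1/2)·4 + (1/4)·(-6) = 2.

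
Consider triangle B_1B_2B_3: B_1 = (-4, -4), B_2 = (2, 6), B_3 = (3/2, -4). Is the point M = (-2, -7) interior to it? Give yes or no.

no

Barycentric coordinates of M: (67/110, -3/10, 38/55).
The three coordinates are positive, negative, positive; a point is interior exactly when all three are positive.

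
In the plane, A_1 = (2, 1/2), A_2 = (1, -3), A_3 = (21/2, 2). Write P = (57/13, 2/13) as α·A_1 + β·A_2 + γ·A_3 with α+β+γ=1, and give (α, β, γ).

Signed area of the reference triangle: [A_1A_2A_3] = ½·(2·(-3−2) + 1·(2−(1/2)) + (21/2)·(1/2−(-3))) = ½·(-10 + 3/2 + 147/4) = 113/8.
[PA_2A_3] = ½·((57/13)·(-3−2) + 1·(2−(2/13)) + (21/2)·(2/13−(-3))) = ½·(-285/13 + 24/13 + 861/26) = 339/52, so the A_1-coordinate is (339/52)/(113/8) = 6/13.
[A_1PA_3] = ½·(2·(2/13−2) + (57/13)·(2−(1/2)) + (21/2)·(1/2−(2/13))) = ½·(-48/13 + 171/26 + 189/52) = 339/104, so the A_2-coordinate is 3/13.
[A_1A_2P] = ½·(2·(-3−(2/13)) + 1·(2/13−(1/2)) + (57/13)·(1/2−(-3))) = ½·(-82/13 − 9/26 + 399/26) = 113/26, so the A_3-coordinate is 4/13.
Check: 6/13 + 3/13 + 4/13 = 1.

(6/13, 3/13, 4/13)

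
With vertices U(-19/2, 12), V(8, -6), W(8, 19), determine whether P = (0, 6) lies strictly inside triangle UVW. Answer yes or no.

Barycentric coordinates of P: (16/35, 49/125, 132/875).
The three coordinates are positive, positive, positive; a point is interior exactly when all three are positive.

yes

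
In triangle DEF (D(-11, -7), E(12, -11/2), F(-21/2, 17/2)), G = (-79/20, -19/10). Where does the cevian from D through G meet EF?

(3/4, 3/2)

Barycentric coordinates of G with respect to DEF: (2/5, 3/10, 3/10).
On side EF the D-coordinate is zero; dropping G's D-weight 2/5 and renormalizing the remaining 3/10 : 3/10 gives weights 1/2, 1/2 on E, F.
H = (1/2)·(12, -11/2) + (1/2)·(-21/2, 17/2) = (3/4, 3/2).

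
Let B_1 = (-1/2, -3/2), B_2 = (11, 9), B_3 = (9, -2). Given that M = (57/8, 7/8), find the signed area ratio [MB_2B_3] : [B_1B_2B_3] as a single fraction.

1/4

[B_1B_2B_3] = ½·((-1/2)·(9−(-2)) + 11·(-2−(-3/2)) + 9·(-3/2−9)) = ½·(-11/2 − 11/2 − 189/2) = -211/4.
[MB_2B_3] = ½·((57/8)·(9−(-2)) + 11·(-2−(7/8)) + 9·(7/8−9)) = ½·(627/8 − 253/8 − 585/8) = -211/16, so the ratio is (-211/16)/(-211/4) = 1/4.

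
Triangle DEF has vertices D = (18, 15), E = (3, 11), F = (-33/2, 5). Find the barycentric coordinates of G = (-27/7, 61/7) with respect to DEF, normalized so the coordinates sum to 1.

(2/7, 1/7, 4/7)

Signed area of the reference triangle: [DEF] = ½·(18·(11−5) + 3·(5−15) + (-33/2)·(15−11)) = ½·(108 − 30 − 66) = 6.
[GEF] = ½·((-27/7)·(11−5) + 3·(5−(61/7)) + (-33/2)·(61/7−11)) = ½·(-162/7 − 78/7 + 264/7) = 12/7, so the D-coordinate is (12/7)/6 = 2/7.
[DGF] = ½·(18·(61/7−5) + (-27/7)·(5−15) + (-33/2)·(15−(61/7))) = ½·(468/7 + 270/7 − 726/7) = 6/7, so the E-coordinate is 1/7.
[DEG] = ½·(18·(11−(61/7)) + 3·(61/7−15) + (-27/7)·(15−11)) = ½·(288/7 − 132/7 − 108/7) = 24/7, so the F-coordinate is 4/7.
Check: 2/7 + 1/7 + 4/7 = 1.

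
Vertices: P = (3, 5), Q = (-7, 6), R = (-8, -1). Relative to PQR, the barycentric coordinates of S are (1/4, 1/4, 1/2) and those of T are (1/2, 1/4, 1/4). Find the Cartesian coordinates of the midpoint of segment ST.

(-29/8, 3)

Barycentric coordinates of the midpoint are the average: (3/8, 1/4, 3/8).
Converting: (3/8)·P + (1/4)·Q + (3/8)·R = (-29/8, 3).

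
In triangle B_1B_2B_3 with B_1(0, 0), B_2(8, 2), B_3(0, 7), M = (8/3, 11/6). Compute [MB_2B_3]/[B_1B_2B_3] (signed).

1/2

[B_1B_2B_3] = ½·(0·(2−7) + 8·(7−0) + 0·(0−2)) = ½·(0 + 56 + 0) = 28.
[MB_2B_3] = ½·((8/3)·(2−7) + 8·(7−(11/6)) + 0·(11/6−2)) = ½·(-40/3 + 124/3 + 0) = 14, so the ratio is 14/28 = 1/2.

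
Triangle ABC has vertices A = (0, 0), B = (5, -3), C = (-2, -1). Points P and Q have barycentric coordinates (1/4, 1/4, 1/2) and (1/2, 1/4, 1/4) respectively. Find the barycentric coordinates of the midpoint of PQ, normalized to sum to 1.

Since both coordinate triples sum to 1, the midpoint's barycentrics are the componentwise average.
(1/4+1/2)/2 = 3/8; similarly 1/4 and 3/8.

(3/8, 1/4, 3/8)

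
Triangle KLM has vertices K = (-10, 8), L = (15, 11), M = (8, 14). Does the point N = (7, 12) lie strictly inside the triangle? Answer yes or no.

Barycentric coordinates of N: (17/96, 5/16, 49/96).
The three coordinates are positive, positive, positive; a point is interior exactly when all three are positive.

yes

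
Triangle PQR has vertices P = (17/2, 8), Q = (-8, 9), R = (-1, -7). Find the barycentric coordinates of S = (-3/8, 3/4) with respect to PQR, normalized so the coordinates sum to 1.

Signed area of the reference triangle: [PQR] = ½·((17/2)·(9−(-7)) + (-8)·(-7−8) + (-1)·(8−9)) = ½·(136 + 120 + 1) = 257/2.
[SQR] = ½·((-3/8)·(9−(-7)) + (-8)·(-7−(3/4)) + (-1)·(3/4−9)) = ½·(-6 + 62 + 33/4) = 257/8, so the P-coordinate is (257/8)/(257/2) = 1/4.
[PSR] = ½·((17/2)·(3/4−(-7)) + (-3/8)·(-7−8) + (-1)·(8−(3/4))) = ½·(527/8 + 45/8 − 29/4) = 257/8, so the Q-coordinate is 1/4.
[PQS] = ½·((17/2)·(9−(3/4)) + (-8)·(3/4−8) + (-3/8)·(8−9)) = ½·(561/8 + 58 + 3/8) = 257/4, so the R-coordinate is 1/2.

(1/4, 1/4, 1/2)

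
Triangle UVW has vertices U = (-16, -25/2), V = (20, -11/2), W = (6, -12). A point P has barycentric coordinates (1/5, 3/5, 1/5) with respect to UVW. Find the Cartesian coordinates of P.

(10, -41/5)

P = (1/5)·U + (3/5)·V + (1/5)·W.
x-coordinate: (1/5)·(-16) + (3/5)·20 + (1/5)·6 = 10.
y-coordinate: (1/5)·(-25/2) + (3/5)·(-11/2) + (1/5)·(-12) = -41/5.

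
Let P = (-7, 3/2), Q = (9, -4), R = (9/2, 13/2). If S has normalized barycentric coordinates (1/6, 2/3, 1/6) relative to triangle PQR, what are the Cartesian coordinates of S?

(67/12, -4/3)

S = (1/6)·P + (2/3)·Q + (1/6)·R.
x-coordinate: (1/6)·(-7) + (2/3)·9 + (1/6)·(9/2) = 67/12.
y-coordinate: (1/6)·(3/2) + (2/3)·(-4) + (1/6)·(13/2) = -4/3.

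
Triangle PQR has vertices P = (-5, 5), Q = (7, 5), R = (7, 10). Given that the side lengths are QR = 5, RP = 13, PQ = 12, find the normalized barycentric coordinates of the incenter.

The incenter has barycentric coordinates proportional to the opposite side lengths: (5 : 13 : 12).
Normalizing by 5+13+12 = 30 gives (1/6, 13/30, 2/5).

(1/6, 13/30, 2/5)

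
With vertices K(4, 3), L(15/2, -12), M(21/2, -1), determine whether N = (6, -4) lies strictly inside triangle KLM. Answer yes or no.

yes

Barycentric coordinates of N: (81/167, 75/167, 11/167).
The three coordinates are positive, positive, positive; a point is interior exactly when all three are positive.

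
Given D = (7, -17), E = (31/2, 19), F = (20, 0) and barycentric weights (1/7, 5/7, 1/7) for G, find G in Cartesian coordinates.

G = (1/7)·D + (5/7)·E + (1/7)·F.
x-coordinate: (1/7)·7 + (5/7)·(31/2) + (1/7)·20 = 209/14.
y-coordinate: (1/7)·(-17) + (5/7)·19 + (1/7)·0 = 78/7.

(209/14, 78/7)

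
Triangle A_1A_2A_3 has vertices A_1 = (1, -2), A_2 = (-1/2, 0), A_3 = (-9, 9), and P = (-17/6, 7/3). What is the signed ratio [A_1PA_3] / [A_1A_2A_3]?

1/3

[A_1A_2A_3] = ½·(1·(0−9) + (-1/2)·(9−(-2)) + (-9)·(-2−0)) = ½·(-9 − 11/2 + 18) = 7/4.
[A_1PA_3] = ½·(1·(7/3−9) + (-17/6)·(9−(-2)) + (-9)·(-2−(7/3))) = ½·(-20/3 − 187/6 + 39) = 7/12, so the ratio is (7/12)/(7/4) = 1/3.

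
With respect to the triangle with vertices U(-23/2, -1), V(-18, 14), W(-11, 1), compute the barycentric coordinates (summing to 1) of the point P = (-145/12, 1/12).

Signed area of the reference triangle: [UVW] = ½·((-23/2)·(14−1) + (-18)·(1−(-1)) + (-11)·(-1−14)) = ½·(-299/2 − 36 + 165) = -41/4.
[PVW] = ½·((-145/12)·(14−1) + (-18)·(1−(1/12)) + (-11)·(1/12−14)) = ½·(-1885/12 − 33/2 + 1837/12) = -41/4, so the U-coordinate is (-41/4)/(-41/4) = 1.
[UPW] = ½·((-23/2)·(1/12−1) + (-145/12)·(1−(-1)) + (-11)·(-1−(1/12))) = ½·(253/24 − 145/6 + 143/12) = -41/48, so the V-coordinate is 1/12.
[UVP] = ½·((-23/2)·(14−(1/12)) + (-18)·(1/12−(-1)) + (-145/12)·(-1−14)) = ½·(-3841/24 − 39/2 + 725/4) = 41/48, so the W-coordinate is -1/12.

(1, 1/12, -1/12)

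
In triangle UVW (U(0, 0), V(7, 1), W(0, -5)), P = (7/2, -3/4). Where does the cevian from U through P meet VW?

(14/3, -1)

Barycentric coordinates of P with respect to UVW: (1/4, 1/2, 1/4).
On side VW the U-coordinate is zero; dropping P's U-weight 1/4 and renormalizing the remaining 1/2 : 1/4 gives weights 2/3, 1/3 on V, W.
Q = (2/3)·(7, 1) + (1/3)·(0, -5) = (14/3, -1).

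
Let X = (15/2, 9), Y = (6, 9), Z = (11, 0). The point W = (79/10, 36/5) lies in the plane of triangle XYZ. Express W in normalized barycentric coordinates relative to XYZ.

(3/5, 1/5, 1/5)

Signed area of the reference triangle: [XYZ] = ½·((15/2)·(9−0) + 6·(0−9) + 11·(9−9)) = ½·(135/2 − 54 + 0) = 27/4.
[WYZ] = ½·((79/10)·(9−0) + 6·(0−(36/5)) + 11·(36/5−9)) = ½·(711/10 − 216/5 − 99/5) = 81/20, so the X-coordinate is (81/20)/(27/4) = 3/5.
[XWZ] = ½·((15/2)·(36/5−0) + (79/10)·(0−9) + 11·(9−(36/5))) = ½·(54 − 711/10 + 99/5) = 27/20, so the Y-coordinate is 1/5.
[XYW] = ½·((15/2)·(9−(36/5)) + 6·(36/5−9) + (79/10)·(9−9)) = ½·(27/2 − 54/5 + 0) = 27/20, so the Z-coordinate is 1/5.
Check: 3/5 + 1/5 + 1/5 = 1.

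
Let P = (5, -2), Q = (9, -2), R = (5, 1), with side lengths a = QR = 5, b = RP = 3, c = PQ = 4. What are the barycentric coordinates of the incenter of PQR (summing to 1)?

(5/12, 1/4, 1/3)

The incenter has barycentric coordinates proportional to the opposite side lengths: (5 : 3 : 4).
Normalizing by 5+3+4 = 12 gives (5/12, 1/4, 1/3).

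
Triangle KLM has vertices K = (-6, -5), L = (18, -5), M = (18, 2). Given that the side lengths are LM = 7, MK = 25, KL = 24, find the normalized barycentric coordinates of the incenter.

(1/8, 25/56, 3/7)

The incenter has barycentric coordinates proportional to the opposite side lengths: (7 : 25 : 24).
Normalizing by 7+25+24 = 56 gives (1/8, 25/56, 3/7).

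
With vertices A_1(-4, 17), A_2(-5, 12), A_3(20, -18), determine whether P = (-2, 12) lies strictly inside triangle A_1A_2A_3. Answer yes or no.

Barycentric coordinates of P: (18/31, 10/31, 3/31).
The three coordinates are positive, positive, positive; a point is interior exactly when all three are positive.

yes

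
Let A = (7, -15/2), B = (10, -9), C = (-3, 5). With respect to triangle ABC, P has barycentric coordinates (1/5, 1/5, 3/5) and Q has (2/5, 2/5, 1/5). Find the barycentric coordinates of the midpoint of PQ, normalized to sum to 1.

Since both coordinate triples sum to 1, the midpoint's barycentrics are the componentwise average.
(1/5+2/5)/2 = 3/10; similarly 3/10 and 2/5.

(3/10, 3/10, 2/5)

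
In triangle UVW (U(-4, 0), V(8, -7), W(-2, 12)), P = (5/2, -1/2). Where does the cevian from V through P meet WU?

(-3, 6)

Barycentric coordinates of P with respect to UVW: (1/4, 1/2, 1/4).
On side WU the V-coordinate is zero; dropping P's V-weight 1/2 and renormalizing the remaining 1/4 : 1/4 gives weights 1/2, 1/2 on W, U.
Q = (1/2)·(-2, 12) + (1/2)·(-4, 0) = (-3, 6).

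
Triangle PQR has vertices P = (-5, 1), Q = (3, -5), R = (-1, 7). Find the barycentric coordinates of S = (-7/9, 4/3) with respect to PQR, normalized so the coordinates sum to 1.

Signed area of the reference triangle: [PQR] = ½·((-5)·(-5−7) + 3·(7−1) + (-1)·(1−(-5))) = ½·(60 + 18 − 6) = 36.
[SQR] = ½·((-7/9)·(-5−7) + 3·(7−(4/3)) + (-1)·(4/3−(-5))) = ½·(28/3 + 17 − 19/3) = 10, so the P-coordinate is 10/36 = 5/18.
[PSR] = ½·((-5)·(4/3−7) + (-7/9)·(7−1) + (-1)·(1−(4/3))) = ½·(85/3 − 14/3 + 1/3) = 12, so the Q-coordinate is 1/3.
[PQS] = ½·((-5)·(-5−(4/3)) + 3·(4/3−1) + (-7/9)·(1−(-5))) = ½·(95/3 + 1 − 14/3) = 14, so the R-coordinate is 7/18.
Check: 5/18 + 1/3 + 7/18 = 1.

(5/18, 1/3, 7/18)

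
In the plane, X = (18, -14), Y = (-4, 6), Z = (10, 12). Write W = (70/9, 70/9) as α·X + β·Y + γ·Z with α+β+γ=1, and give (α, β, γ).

(1/9, 2/9, 2/3)

Signed area of the reference triangle: [XYZ] = ½·(18·(6−12) + (-4)·(12−(-14)) + 10·(-14−6)) = ½·(-108 − 104 − 200) = -206.
[WYZ] = ½·((70/9)·(6−12) + (-4)·(12−(70/9)) + 10·(70/9−6)) = ½·(-140/3 − 152/9 + 160/9) = -206/9, so the X-coordinate is (-206/9)/(-206) = 1/9.
[XWZ] = ½·(18·(70/9−12) + (70/9)·(12−(-14)) + 10·(-14−(70/9))) = ½·(-76 + 1820/9 − 1960/9) = -412/9, so the Y-coordinate is 2/9.
[XYW] = ½·(18·(6−(70/9)) + (-4)·(70/9−(-14)) + (70/9)·(-14−6)) = ½·(-32 − 784/9 − 1400/9) = -412/3, so the Z-coordinate is 2/3.
Check: 1/9 + 2/9 + 2/3 = 1.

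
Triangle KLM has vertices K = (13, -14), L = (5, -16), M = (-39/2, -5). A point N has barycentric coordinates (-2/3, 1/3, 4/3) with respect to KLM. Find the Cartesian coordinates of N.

N = (-2/3)·K + (1/3)·L + (4/3)·M.
x-coordinate: (-2/3)·13 + (1/3)·5 + (4/3)·(-39/2) = -33.
y-coordinate: (-2/3)·(-14) + (1/3)·(-16) + (4/3)·(-5) = -8/3.

(-33, -8/3)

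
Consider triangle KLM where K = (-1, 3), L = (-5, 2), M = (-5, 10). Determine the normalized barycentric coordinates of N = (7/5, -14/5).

Signed area of the reference triangle: [KLM] = ½·((-1)·(2−10) + (-5)·(10−3) + (-5)·(3−2)) = ½·(8 − 35 − 5) = -16.
[NLM] = ½·((7/5)·(2−10) + (-5)·(10−(-14/5)) + (-5)·(-14/5−2)) = ½·(-56/5 − 64 + 24) = -128/5, so the K-coordinate is (-128/5)/(-16) = 8/5.
[KNM] = ½·((-1)·(-14/5−10) + (7/5)·(10−3) + (-5)·(3−(-14/5))) = ½·(64/5 + 49/5 − 29) = -16/5, so the L-coordinate is 1/5.
[KLN] = ½·((-1)·(2−(-14/5)) + (-5)·(-14/5−3) + (7/5)·(3−2)) = ½·(-24/5 + 29 + 7/5) = 64/5, so the M-coordinate is -4/5.
Check: 8/5 + 1/5 − 4/5 = 1.

(8/5, 1/5, -4/5)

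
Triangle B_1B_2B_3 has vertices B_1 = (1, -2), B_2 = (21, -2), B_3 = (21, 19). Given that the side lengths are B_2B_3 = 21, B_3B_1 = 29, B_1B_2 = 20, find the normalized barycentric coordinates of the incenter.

The incenter has barycentric coordinates proportional to the opposite side lengths: (21 : 29 : 20).
Normalizing by 21+29+20 = 70 gives (3/10, 29/70, 2/7).

(3/10, 29/70, 2/7)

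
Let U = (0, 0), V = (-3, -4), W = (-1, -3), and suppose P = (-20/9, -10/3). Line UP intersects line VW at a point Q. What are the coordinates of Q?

(-5/2, -15/4)

Barycentric coordinates of P with respect to UVW: (1/9, 2/3, 2/9).
On side VW the U-coordinate is zero; dropping P's U-weight 1/9 and renormalizing the remaining 2/3 : 2/9 gives weights 3/4, 1/4 on V, W.
Q = (3/4)·(-3, -4) + (1/4)·(-1, -3) = (-5/2, -15/4).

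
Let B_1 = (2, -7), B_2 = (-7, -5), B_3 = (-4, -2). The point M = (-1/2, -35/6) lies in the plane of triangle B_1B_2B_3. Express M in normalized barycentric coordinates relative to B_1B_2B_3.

(2/3, 1/6, 1/6)

Signed area of the reference triangle: [B_1B_2B_3] = ½·(2·(-5−(-2)) + (-7)·(-2−(-7)) + (-4)·(-7−(-5))) = ½·(-6 − 35 + 8) = -33/2.
[MB_2B_3] = ½·((-1/2)·(-5−(-2)) + (-7)·(-2−(-35/6)) + (-4)·(-35/6−(-5))) = ½·(3/2 − 161/6 + 10/3) = -11, so the B_1-coordinate is (-11)/(-33/2) = 2/3.
[B_1MB_3] = ½·(2·(-35/6−(-2)) + (-1/2)·(-2−(-7)) + (-4)·(-7−(-35/6))) = ½·(-23/3 − 5/2 + 14/3) = -11/4, so the B_2-coordinate is 1/6.
[B_1B_2M] = ½·(2·(-5−(-35/6)) + (-7)·(-35/6−(-7)) + (-1/2)·(-7−(-5))) = ½·(5/3 − 49/6 + 1) = -11/4, so the B_3-coordinate is 1/6.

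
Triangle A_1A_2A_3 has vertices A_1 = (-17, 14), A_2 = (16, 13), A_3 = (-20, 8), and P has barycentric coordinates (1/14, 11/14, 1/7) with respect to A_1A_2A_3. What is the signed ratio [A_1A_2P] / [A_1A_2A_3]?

The signed ratio [A_1A_2P]/[A_1A_2A_3] equals the barycentric coordinate of P at vertex A_3, which is 1/7.

1/7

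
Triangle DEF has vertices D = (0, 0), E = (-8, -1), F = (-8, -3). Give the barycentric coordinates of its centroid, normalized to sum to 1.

(1/3, 1/3, 1/3)

The centroid is the average of the vertices, so each weight is 1/3.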